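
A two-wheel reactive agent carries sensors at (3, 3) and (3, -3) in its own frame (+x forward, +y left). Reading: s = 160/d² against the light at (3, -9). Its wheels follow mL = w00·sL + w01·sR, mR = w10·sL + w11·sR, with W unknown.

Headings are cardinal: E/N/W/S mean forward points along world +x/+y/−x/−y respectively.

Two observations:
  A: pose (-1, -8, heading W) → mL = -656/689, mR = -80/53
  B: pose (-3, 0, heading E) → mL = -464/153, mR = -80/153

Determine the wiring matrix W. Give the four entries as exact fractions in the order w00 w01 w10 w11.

1/2 -1 -1/2 0

obs A: pose=(-1,-8,W) → sL=160/53, sR=32/13, mL=-656/689, mR=-80/53
obs B: pose=(-3,0,E) → sL=160/153, sR=32/9, mL=-464/153, mR=-80/153
sensor matrix S = [[160/53, 32/13], [160/153, 32/9]]; det S = 286720/35139
solve [mL_A; mL_B] = S·[w00; w01] and [mR_A; mR_B] = S·[w10; w11]:
  w00 = 1/2, w01 = -1, w10 = -1/2, w11 = 0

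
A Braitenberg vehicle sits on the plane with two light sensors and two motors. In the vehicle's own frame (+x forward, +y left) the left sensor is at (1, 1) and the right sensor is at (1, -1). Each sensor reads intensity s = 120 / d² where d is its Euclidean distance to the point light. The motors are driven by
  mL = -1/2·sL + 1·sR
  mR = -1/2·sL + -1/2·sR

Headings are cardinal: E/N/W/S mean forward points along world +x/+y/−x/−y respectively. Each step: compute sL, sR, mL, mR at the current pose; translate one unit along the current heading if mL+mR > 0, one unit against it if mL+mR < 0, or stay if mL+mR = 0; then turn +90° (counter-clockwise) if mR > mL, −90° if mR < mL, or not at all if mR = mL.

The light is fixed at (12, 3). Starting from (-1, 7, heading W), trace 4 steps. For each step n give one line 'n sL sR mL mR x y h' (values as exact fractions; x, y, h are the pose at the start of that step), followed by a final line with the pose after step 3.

0 24/41 120/221 2268/9061 -5112/9061 -1 7 W
1 60/97 60/73 3630/7081 -5100/7081 0 7 N
2 120/137 24/25 1788/3425 -3144/3425 0 6 E
3 30/37 3/5 36/185 -261/370 -1 6 S
final -1 7 W

n=0: pose=(-1,7,W); sL=24/41, sR=120/221; mL=2268/9061, mR=-5112/9061; mL+mR=-2844/9061 → advance -1; mR−mL=-180/221 → turn -1·90°
n=1: pose=(0,7,N); sL=60/97, sR=60/73; mL=3630/7081, mR=-5100/7081; mL+mR=-1470/7081 → advance -1; mR−mL=-90/73 → turn -1·90°
n=2: pose=(0,6,E); sL=120/137, sR=24/25; mL=1788/3425, mR=-3144/3425; mL+mR=-1356/3425 → advance -1; mR−mL=-36/25 → turn -1·90°
n=3: pose=(-1,6,S); sL=30/37, sR=3/5; mL=36/185, mR=-261/370; mL+mR=-189/370 → advance -1; mR−mL=-9/10 → turn -1·90°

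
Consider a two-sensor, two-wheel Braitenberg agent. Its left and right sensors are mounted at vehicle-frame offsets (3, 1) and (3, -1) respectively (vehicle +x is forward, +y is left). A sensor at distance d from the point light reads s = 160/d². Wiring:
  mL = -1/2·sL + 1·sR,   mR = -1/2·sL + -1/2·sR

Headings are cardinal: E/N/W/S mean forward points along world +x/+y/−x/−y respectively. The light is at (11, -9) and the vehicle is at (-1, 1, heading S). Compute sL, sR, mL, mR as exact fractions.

left sensor world pos  = (0, -2); dL² = 170
right sensor world pos = (-2, -2); dR² = 218
sL = 160/170 = 16/17
sR = 160/218 = 80/109
mL = -1/2·sL + 1·sR = 488/1853
mR = -1/2·sL + -1/2·sR = -1552/1853

16/17 80/109 488/1853 -1552/1853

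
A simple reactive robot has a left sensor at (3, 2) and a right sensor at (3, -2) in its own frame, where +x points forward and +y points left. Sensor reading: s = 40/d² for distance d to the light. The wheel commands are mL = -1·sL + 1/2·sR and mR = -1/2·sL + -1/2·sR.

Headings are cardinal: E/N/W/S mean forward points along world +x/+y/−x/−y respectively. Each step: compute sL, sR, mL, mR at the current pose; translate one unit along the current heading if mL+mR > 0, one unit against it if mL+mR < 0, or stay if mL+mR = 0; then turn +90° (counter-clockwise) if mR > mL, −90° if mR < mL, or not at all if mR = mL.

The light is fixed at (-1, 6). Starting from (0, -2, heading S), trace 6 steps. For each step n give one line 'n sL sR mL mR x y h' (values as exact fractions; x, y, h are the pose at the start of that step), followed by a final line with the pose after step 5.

n=0: pose=(0,-2,S); sL=4/13, sR=20/61; mL=-114/793, mR=-252/793; mL+mR=-6/13 → advance -1; mR−mL=-138/793 → turn -1·90°
n=1: pose=(0,-1,W); sL=8/17, sR=40/29; mL=108/493, mR=-456/493; mL+mR=-12/17 → advance -1; mR−mL=-564/493 → turn -1·90°
n=2: pose=(1,-1,N); sL=5/2, sR=5/4; mL=-15/8, mR=-15/8; mL+mR=-15/4 → advance -1; mR−mL=0 → turn +0·90°
n=3: pose=(1,-2,N); sL=8/5, sR=40/41; mL=-228/205, mR=-264/205; mL+mR=-12/5 → advance -1; mR−mL=-36/205 → turn -1·90°
n=4: pose=(1,-3,E); sL=20/37, sR=20/73; mL=-1090/2701, mR=-1100/2701; mL+mR=-30/37 → advance -1; mR−mL=-10/2701 → turn -1·90°
n=5: pose=(0,-3,S); sL=40/153, sR=8/29; mL=-548/4437, mR=-1192/4437; mL+mR=-20/51 → advance -1; mR−mL=-644/4437 → turn -1·90°

0 4/13 20/61 -114/793 -252/793 0 -2 S
1 8/17 40/29 108/493 -456/493 0 -1 W
2 5/2 5/4 -15/8 -15/8 1 -1 N
3 8/5 40/41 -228/205 -264/205 1 -2 N
4 20/37 20/73 -1090/2701 -1100/2701 1 -3 E
5 40/153 8/29 -548/4437 -1192/4437 0 -3 S
final 0 -2 W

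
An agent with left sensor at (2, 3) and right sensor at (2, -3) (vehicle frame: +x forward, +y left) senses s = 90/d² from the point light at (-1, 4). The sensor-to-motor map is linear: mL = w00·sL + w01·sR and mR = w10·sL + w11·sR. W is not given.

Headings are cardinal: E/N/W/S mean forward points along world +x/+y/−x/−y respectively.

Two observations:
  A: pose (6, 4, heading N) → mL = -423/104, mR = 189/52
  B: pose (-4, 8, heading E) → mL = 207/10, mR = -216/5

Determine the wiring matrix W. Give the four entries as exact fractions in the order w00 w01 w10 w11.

-1 1/2 1 -1

obs A: pose=(6,4,N) → sL=9/2, sR=45/52, mL=-423/104, mR=189/52
obs B: pose=(-4,8,E) → sL=9/5, sR=45, mL=207/10, mR=-216/5
sensor matrix S = [[9/2, 45/52], [9/5, 45]]; det S = 10449/52
solve [mL_A; mL_B] = S·[w00; w01] and [mR_A; mR_B] = S·[w10; w11]:
  w00 = -1, w01 = 1/2, w10 = 1, w11 = -1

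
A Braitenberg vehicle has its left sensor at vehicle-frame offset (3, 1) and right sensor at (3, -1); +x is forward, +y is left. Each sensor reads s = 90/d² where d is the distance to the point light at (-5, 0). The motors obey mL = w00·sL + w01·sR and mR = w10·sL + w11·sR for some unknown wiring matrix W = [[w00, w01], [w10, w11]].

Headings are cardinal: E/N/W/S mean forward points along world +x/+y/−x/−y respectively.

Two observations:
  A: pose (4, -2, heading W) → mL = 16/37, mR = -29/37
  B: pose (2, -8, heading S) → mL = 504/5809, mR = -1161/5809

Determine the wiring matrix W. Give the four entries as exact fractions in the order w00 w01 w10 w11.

obs A: pose=(4,-2,W) → sL=2, sR=90/37, mL=16/37, mR=-29/37
obs B: pose=(2,-8,S) → sL=18/37, sR=90/157, mL=504/5809, mR=-1161/5809
sensor matrix S = [[2, 90/37], [18/37, 90/157]]; det S = -7920/214933
solve [mL_A; mL_B] = S·[w00; w01] and [mR_A; mR_B] = S·[w10; w11]:
  w00 = -1, w01 = 1, w10 = -1, w11 = 1/2

-1 1 -1 1/2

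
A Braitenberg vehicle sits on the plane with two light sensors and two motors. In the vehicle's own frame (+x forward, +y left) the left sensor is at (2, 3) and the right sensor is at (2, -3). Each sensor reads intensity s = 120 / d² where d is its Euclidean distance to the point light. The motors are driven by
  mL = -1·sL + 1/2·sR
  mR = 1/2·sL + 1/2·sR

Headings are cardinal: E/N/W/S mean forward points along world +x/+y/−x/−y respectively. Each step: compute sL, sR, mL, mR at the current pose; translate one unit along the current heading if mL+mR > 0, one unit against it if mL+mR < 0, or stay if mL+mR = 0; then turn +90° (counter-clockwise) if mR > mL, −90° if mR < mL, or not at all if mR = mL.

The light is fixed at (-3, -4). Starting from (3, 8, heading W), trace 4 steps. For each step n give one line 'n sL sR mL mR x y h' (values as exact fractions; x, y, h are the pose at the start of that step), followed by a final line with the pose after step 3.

0 120/97 120/241 -23100/23377 20280/23377 3 8 W
1 3/5 30/29 -12/145 237/290 4 8 S
2 120/277 24/29 -156/8033 5064/8033 4 7 E
3 60/97 12/29 -1158/2813 1452/2813 5 7 N
final 5 8 W

n=0: pose=(3,8,W); sL=120/97, sR=120/241; mL=-23100/23377, mR=20280/23377; mL+mR=-2820/23377 → advance -1; mR−mL=180/97 → turn +1·90°
n=1: pose=(4,8,S); sL=3/5, sR=30/29; mL=-12/145, mR=237/290; mL+mR=213/290 → advance +1; mR−mL=9/10 → turn +1·90°
n=2: pose=(4,7,E); sL=120/277, sR=24/29; mL=-156/8033, mR=5064/8033; mL+mR=4908/8033 → advance +1; mR−mL=180/277 → turn +1·90°
n=3: pose=(5,7,N); sL=60/97, sR=12/29; mL=-1158/2813, mR=1452/2813; mL+mR=294/2813 → advance +1; mR−mL=90/97 → turn +1·90°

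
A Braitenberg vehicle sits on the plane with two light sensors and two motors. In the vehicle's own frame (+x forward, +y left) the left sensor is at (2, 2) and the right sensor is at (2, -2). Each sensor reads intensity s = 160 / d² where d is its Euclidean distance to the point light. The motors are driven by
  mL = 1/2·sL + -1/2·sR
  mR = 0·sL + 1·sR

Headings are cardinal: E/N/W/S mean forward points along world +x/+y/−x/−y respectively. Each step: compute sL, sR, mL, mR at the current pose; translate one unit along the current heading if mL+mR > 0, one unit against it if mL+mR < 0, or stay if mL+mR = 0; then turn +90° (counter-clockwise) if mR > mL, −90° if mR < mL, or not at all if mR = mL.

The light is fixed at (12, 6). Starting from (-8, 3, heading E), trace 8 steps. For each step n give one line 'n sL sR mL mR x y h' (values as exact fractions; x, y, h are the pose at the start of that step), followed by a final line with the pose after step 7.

n=0: pose=(-8,3,E); sL=32/65, sR=160/349; mL=384/22685, mR=160/349; mL+mR=10784/22685 → advance +1; mR−mL=10016/22685 → turn +1·90°
n=1: pose=(-7,3,N); sL=80/221, sR=16/29; mL=-608/6409, mR=16/29; mL+mR=2928/6409 → advance +1; mR−mL=4144/6409 → turn +1·90°
n=2: pose=(-7,4,W); sL=160/457, sR=160/441; mL=-1280/201537, mR=160/441; mL+mR=71840/201537 → advance +1; mR−mL=24800/67179 → turn +1·90°
n=3: pose=(-8,4,S); sL=8/17, sR=8/25; mL=32/425, mR=8/25; mL+mR=168/425 → advance +1; mR−mL=104/425 → turn +1·90°
n=4: pose=(-8,3,E); sL=32/65, sR=160/349; mL=384/22685, mR=160/349; mL+mR=10784/22685 → advance +1; mR−mL=10016/22685 → turn +1·90°
n=5: pose=(-7,3,N); sL=80/221, sR=16/29; mL=-608/6409, mR=16/29; mL+mR=2928/6409 → advance +1; mR−mL=4144/6409 → turn +1·90°
n=6: pose=(-7,4,W); sL=160/457, sR=160/441; mL=-1280/201537, mR=160/441; mL+mR=71840/201537 → advance +1; mR−mL=24800/67179 → turn +1·90°
n=7: pose=(-8,4,S); sL=8/17, sR=8/25; mL=32/425, mR=8/25; mL+mR=168/425 → advance +1; mR−mL=104/425 → turn +1·90°

0 32/65 160/349 384/22685 160/349 -8 3 E
1 80/221 16/29 -608/6409 16/29 -7 3 N
2 160/457 160/441 -1280/201537 160/441 -7 4 W
3 8/17 8/25 32/425 8/25 -8 4 S
4 32/65 160/349 384/22685 160/349 -8 3 E
5 80/221 16/29 -608/6409 16/29 -7 3 N
6 160/457 160/441 -1280/201537 160/441 -7 4 W
7 8/17 8/25 32/425 8/25 -8 4 S
final -8 3 E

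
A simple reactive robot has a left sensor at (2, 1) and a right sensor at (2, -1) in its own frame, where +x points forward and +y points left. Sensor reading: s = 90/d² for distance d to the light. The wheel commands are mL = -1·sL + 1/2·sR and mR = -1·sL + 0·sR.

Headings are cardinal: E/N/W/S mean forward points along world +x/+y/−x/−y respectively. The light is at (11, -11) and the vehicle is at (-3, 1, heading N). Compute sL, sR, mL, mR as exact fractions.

90/421 18/73 -2781/30733 -90/421

left sensor world pos  = (-4, 3); dL² = 421
right sensor world pos = (-2, 3); dR² = 365
sL = 90/421 = 90/421
sR = 90/365 = 18/73
mL = -1·sL + 1/2·sR = -2781/30733
mR = -1·sL + 0·sR = -90/421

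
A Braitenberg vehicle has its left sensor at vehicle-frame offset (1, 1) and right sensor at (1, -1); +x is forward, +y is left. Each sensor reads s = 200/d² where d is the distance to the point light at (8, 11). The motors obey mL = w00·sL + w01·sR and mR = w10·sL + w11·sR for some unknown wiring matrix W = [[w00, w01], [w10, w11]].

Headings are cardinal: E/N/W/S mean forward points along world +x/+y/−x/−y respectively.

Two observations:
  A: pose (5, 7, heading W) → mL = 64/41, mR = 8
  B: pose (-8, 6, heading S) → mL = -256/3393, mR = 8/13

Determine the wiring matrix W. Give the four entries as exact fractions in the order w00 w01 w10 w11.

obs A: pose=(5,7,W) → sL=200/41, sR=8, mL=64/41, mR=8
obs B: pose=(-8,6,S) → sL=200/261, sR=8/13, mL=-256/3393, mR=8/13
sensor matrix S = [[200/41, 8], [200/261, 8/13]]; det S = -435200/139113
solve [mL_A; mL_B] = S·[w00; w01] and [mR_A; mR_B] = S·[w10; w11]:
  w00 = -1/2, w01 = 1/2, w10 = 0, w11 = 1

-1/2 1/2 0 1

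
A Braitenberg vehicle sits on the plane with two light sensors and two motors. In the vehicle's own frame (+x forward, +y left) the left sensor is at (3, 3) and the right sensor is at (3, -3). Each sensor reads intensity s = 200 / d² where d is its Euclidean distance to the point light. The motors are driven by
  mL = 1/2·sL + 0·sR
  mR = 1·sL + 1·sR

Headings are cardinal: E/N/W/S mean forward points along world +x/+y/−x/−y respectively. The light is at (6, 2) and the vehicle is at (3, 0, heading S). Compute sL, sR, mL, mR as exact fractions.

8 200/61 4 688/61

left sensor world pos  = (6, -3); dL² = 25
right sensor world pos = (0, -3); dR² = 61
sL = 200/25 = 8
sR = 200/61 = 200/61
mL = 1/2·sL + 0·sR = 4
mR = 1·sL + 1·sR = 688/61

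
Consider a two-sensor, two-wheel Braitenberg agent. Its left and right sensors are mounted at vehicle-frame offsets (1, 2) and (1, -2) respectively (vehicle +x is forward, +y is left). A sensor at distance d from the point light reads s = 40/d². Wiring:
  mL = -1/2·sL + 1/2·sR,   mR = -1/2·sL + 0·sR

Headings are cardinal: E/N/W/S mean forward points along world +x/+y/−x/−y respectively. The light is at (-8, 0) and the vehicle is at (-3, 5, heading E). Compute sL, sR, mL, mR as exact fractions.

8/17 8/9 32/153 -4/17

left sensor world pos  = (-2, 7); dL² = 85
right sensor world pos = (-2, 3); dR² = 45
sL = 40/85 = 8/17
sR = 40/45 = 8/9
mL = -1/2·sL + 1/2·sR = 32/153
mR = -1/2·sL + 0·sR = -4/17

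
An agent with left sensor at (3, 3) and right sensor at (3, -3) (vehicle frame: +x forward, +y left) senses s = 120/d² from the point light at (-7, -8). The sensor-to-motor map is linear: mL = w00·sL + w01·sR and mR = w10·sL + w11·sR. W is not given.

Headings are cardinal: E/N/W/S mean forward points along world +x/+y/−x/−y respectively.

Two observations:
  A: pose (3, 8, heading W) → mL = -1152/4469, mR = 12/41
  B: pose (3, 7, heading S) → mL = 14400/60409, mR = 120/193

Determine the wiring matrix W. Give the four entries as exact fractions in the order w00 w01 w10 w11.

obs A: pose=(3,8,W) → sL=60/109, sR=12/41, mL=-1152/4469, mR=12/41
obs B: pose=(3,7,S) → sL=120/313, sR=120/193, mL=14400/60409, mR=120/193
sensor matrix S = [[60/109, 12/41], [120/313, 120/193]]; det S = 62104320/269967821
solve [mL_A; mL_B] = S·[w00; w01] and [mR_A; mR_B] = S·[w10; w11]:
  w00 = -1, w01 = 1, w10 = 0, w11 = 1

-1 1 0 1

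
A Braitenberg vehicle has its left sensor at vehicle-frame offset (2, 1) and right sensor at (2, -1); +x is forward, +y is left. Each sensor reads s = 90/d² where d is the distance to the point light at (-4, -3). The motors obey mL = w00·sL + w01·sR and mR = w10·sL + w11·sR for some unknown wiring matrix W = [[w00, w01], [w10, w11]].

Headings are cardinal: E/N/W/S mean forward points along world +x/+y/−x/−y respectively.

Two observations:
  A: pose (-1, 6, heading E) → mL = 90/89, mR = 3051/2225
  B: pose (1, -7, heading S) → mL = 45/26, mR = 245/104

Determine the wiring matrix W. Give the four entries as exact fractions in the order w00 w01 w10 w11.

0 1 1/2 1

obs A: pose=(-1,6,E) → sL=18/25, sR=90/89, mL=90/89, mR=3051/2225
obs B: pose=(1,-7,S) → sL=5/4, sR=45/26, mL=45/26, mR=245/104
sensor matrix S = [[18/25, 90/89], [5/4, 45/26]]; det S = -207/11570
solve [mL_A; mL_B] = S·[w00; w01] and [mR_A; mR_B] = S·[w10; w11]:
  w00 = 0, w01 = 1, w10 = 1/2, w11 = 1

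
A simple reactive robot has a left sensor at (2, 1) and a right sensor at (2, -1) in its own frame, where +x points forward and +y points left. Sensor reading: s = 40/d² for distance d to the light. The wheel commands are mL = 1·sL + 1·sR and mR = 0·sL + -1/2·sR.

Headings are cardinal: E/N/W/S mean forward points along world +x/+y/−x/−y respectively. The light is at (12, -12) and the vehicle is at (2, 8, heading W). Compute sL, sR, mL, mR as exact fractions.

8/101 8/117 1744/11817 -4/117

left sensor world pos  = (0, 7); dL² = 505
right sensor world pos = (0, 9); dR² = 585
sL = 40/505 = 8/101
sR = 40/585 = 8/117
mL = 1·sL + 1·sR = 1744/11817
mR = 0·sL + -1/2·sR = -4/117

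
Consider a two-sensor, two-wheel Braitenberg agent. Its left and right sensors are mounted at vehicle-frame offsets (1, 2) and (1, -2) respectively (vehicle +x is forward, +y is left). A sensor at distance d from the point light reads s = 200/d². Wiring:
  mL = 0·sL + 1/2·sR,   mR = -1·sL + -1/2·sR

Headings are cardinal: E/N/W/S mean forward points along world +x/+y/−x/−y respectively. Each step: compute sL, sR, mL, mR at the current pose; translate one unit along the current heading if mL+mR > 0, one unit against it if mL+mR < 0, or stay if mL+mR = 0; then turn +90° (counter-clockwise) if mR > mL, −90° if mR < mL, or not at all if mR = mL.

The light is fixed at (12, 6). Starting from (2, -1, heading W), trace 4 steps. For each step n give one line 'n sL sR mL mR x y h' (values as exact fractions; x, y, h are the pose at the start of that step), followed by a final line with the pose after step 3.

n=0: pose=(2,-1,W); sL=100/101, sR=100/73; mL=50/73, mR=-12350/7373; mL+mR=-100/101 → advance -1; mR−mL=-17400/7373 → turn -1·90°
n=1: pose=(3,-1,N); sL=200/157, sR=40/17; mL=20/17, mR=-6540/2669; mL+mR=-200/157 → advance -1; mR−mL=-9680/2669 → turn -1·90°
n=2: pose=(3,-2,E); sL=2, sR=50/41; mL=25/41, mR=-107/41; mL+mR=-2 → advance -1; mR−mL=-132/41 → turn -1·90°
n=3: pose=(2,-2,S); sL=40/29, sR=8/9; mL=4/9, mR=-476/261; mL+mR=-40/29 → advance -1; mR−mL=-592/261 → turn -1·90°

0 100/101 100/73 50/73 -12350/7373 2 -1 W
1 200/157 40/17 20/17 -6540/2669 3 -1 N
2 2 50/41 25/41 -107/41 3 -2 E
3 40/29 8/9 4/9 -476/261 2 -2 S
final 2 -1 W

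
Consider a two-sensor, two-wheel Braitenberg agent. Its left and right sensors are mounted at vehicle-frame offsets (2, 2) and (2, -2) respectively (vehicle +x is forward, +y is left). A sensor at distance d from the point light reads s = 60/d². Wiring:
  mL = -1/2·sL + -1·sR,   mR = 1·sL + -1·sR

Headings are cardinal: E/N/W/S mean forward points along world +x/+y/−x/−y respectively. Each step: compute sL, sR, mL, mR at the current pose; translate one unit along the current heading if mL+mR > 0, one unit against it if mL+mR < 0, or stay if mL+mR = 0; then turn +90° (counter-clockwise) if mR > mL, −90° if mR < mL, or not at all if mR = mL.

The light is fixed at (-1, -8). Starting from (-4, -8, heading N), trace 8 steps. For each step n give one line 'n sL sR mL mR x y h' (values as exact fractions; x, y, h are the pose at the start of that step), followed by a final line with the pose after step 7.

0 60/29 12 -378/29 -288/29 -4 -8 N
1 30/17 30/13 -705/221 -120/221 -4 -9 W
2 20/3 12/5 -86/15 64/15 -3 -9 S
3 15 15 -45/2 0 -3 -8 E
4 60/29 12 -378/29 -288/29 -4 -8 N
5 30/17 30/13 -705/221 -120/221 -4 -9 W
6 20/3 12/5 -86/15 64/15 -3 -9 S
7 15 15 -45/2 0 -3 -8 E
final -4 -8 N

n=0: pose=(-4,-8,N); sL=60/29, sR=12; mL=-378/29, mR=-288/29; mL+mR=-666/29 → advance -1; mR−mL=90/29 → turn +1·90°
n=1: pose=(-4,-9,W); sL=30/17, sR=30/13; mL=-705/221, mR=-120/221; mL+mR=-825/221 → advance -1; mR−mL=45/17 → turn +1·90°
n=2: pose=(-3,-9,S); sL=20/3, sR=12/5; mL=-86/15, mR=64/15; mL+mR=-22/15 → advance -1; mR−mL=10 → turn +1·90°
n=3: pose=(-3,-8,E); sL=15, sR=15; mL=-45/2, mR=0; mL+mR=-45/2 → advance -1; mR−mL=45/2 → turn +1·90°
n=4: pose=(-4,-8,N); sL=60/29, sR=12; mL=-378/29, mR=-288/29; mL+mR=-666/29 → advance -1; mR−mL=90/29 → turn +1·90°
n=5: pose=(-4,-9,W); sL=30/17, sR=30/13; mL=-705/221, mR=-120/221; mL+mR=-825/221 → advance -1; mR−mL=45/17 → turn +1·90°
n=6: pose=(-3,-9,S); sL=20/3, sR=12/5; mL=-86/15, mR=64/15; mL+mR=-22/15 → advance -1; mR−mL=10 → turn +1·90°
n=7: pose=(-3,-8,E); sL=15, sR=15; mL=-45/2, mR=0; mL+mR=-45/2 → advance -1; mR−mL=45/2 → turn +1·90°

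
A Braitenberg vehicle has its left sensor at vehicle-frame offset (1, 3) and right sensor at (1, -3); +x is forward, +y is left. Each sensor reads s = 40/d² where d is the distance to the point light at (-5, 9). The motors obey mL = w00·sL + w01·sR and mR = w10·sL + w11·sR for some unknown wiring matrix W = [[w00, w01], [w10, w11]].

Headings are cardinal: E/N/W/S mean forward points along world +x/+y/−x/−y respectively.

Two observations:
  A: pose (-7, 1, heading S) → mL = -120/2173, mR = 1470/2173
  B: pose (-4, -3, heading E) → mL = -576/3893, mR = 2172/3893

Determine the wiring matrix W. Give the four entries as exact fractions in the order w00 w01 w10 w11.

obs A: pose=(-7,1,S) → sL=20/41, sR=20/53, mL=-120/2173, mR=1470/2173
obs B: pose=(-4,-3,E) → sL=8/17, sR=40/229, mL=-576/3893, mR=2172/3893
sensor matrix S = [[20/41, 20/53], [8/17, 40/229]]; det S = -781440/8459489
solve [mL_A; mL_B] = S·[w00; w01] and [mR_A; mR_B] = S·[w10; w11]:
  w00 = -1/2, w01 = 1/2, w10 = 1, w11 = 1/2

-1/2 1/2 1 1/2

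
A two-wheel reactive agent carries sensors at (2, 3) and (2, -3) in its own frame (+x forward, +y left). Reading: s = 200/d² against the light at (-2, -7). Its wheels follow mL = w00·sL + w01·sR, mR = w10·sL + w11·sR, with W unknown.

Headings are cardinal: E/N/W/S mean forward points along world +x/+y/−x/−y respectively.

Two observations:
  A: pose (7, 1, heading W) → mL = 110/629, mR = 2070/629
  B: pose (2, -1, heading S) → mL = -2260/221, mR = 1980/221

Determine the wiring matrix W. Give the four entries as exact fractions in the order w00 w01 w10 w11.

obs A: pose=(7,1,W) → sL=100/37, sR=20/17, mL=110/629, mR=2070/629
obs B: pose=(2,-1,S) → sL=40/13, sR=200/17, mL=-2260/221, mR=1980/221
sensor matrix S = [[100/37, 20/17], [40/13, 200/17]]; det S = 230400/8177
solve [mL_A; mL_B] = S·[w00; w01] and [mR_A; mR_B] = S·[w10; w11]:
  w00 = 1/2, w01 = -1, w10 = 1, w11 = 1/2

1/2 -1 1 1/2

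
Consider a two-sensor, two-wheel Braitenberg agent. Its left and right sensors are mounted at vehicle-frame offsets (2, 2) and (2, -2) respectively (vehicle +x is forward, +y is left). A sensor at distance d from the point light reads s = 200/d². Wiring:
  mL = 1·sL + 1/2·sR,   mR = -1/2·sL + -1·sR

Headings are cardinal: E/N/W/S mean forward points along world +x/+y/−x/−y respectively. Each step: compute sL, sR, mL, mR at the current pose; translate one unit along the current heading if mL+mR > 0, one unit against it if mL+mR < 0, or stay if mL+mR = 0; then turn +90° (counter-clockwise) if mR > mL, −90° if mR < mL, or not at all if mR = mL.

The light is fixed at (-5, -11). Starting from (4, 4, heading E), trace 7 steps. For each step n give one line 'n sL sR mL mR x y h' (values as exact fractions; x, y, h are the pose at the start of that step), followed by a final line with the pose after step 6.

n=0: pose=(4,4,E); sL=20/41, sR=20/29; mL=990/1189, mR=-1110/1189; mL+mR=-120/1189 → advance -1; mR−mL=-2100/1189 → turn -1·90°
n=1: pose=(3,4,S); sL=200/269, sR=40/41; mL=13580/11029, mR=-14860/11029; mL+mR=-1280/11029 → advance -1; mR−mL=-28440/11029 → turn -1·90°
n=2: pose=(3,5,W); sL=25/29, sR=5/9; mL=595/522, mR=-515/522; mL+mR=40/261 → advance +1; mR−mL=-185/87 → turn -1·90°
n=3: pose=(2,5,N); sL=200/349, sR=40/81; mL=23180/28269, mR=-22060/28269; mL+mR=1120/28269 → advance +1; mR−mL=-15080/9423 → turn -1·90°
n=4: pose=(2,6,E); sL=100/221, sR=100/153; mL=1550/1989, mR=-1750/1989; mL+mR=-200/1989 → advance -1; mR−mL=-1100/663 → turn -1·90°
n=5: pose=(1,6,S); sL=200/289, sR=200/241; mL=77100/69649, mR=-81900/69649; mL+mR=-4800/69649 → advance -1; mR−mL=-159000/69649 → turn -1·90°
n=6: pose=(1,7,W); sL=25/34, sR=25/52; mL=1725/1768, mR=-375/442; mL+mR=225/1768 → advance +1; mR−mL=-3225/1768 → turn -1·90°

0 20/41 20/29 990/1189 -1110/1189 4 4 E
1 200/269 40/41 13580/11029 -14860/11029 3 4 S
2 25/29 5/9 595/522 -515/522 3 5 W
3 200/349 40/81 23180/28269 -22060/28269 2 5 N
4 100/221 100/153 1550/1989 -1750/1989 2 6 E
5 200/289 200/241 77100/69649 -81900/69649 1 6 S
6 25/34 25/52 1725/1768 -375/442 1 7 W
final 0 7 N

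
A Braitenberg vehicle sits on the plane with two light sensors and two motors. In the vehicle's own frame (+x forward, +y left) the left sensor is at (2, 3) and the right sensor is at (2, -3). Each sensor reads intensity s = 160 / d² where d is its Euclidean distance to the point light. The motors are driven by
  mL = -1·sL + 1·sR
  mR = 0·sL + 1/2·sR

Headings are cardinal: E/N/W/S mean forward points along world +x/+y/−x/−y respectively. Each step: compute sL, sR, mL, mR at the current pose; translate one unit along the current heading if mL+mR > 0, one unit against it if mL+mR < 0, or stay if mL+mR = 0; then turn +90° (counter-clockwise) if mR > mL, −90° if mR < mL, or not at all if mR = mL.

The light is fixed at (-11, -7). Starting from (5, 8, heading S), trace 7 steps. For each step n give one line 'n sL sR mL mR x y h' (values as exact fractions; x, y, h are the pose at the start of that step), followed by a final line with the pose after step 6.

n=0: pose=(5,8,S); sL=16/53, sR=80/169; mL=1536/8957, mR=40/169; mL+mR=3656/8957 → advance +1; mR−mL=584/8957 → turn +1·90°
n=1: pose=(5,7,E); sL=160/613, sR=32/89; mL=5376/54557, mR=16/89; mL+mR=15184/54557 → advance +1; mR−mL=4432/54557 → turn +1·90°
n=2: pose=(6,7,N); sL=40/113, sR=10/41; mL=-510/4633, mR=5/41; mL+mR=55/4633 → advance +1; mR−mL=1075/4633 → turn +1·90°
n=3: pose=(6,8,W); sL=160/369, sR=160/549; mL=-3200/22509, mR=80/549; mL+mR=80/22509 → advance +1; mR−mL=720/2501 → turn +1·90°
n=4: pose=(5,8,S); sL=16/53, sR=80/169; mL=1536/8957, mR=40/169; mL+mR=3656/8957 → advance +1; mR−mL=584/8957 → turn +1·90°
n=5: pose=(5,7,E); sL=160/613, sR=32/89; mL=5376/54557, mR=16/89; mL+mR=15184/54557 → advance +1; mR−mL=4432/54557 → turn +1·90°
n=6: pose=(6,7,N); sL=40/113, sR=10/41; mL=-510/4633, mR=5/41; mL+mR=55/4633 → advance +1; mR−mL=1075/4633 → turn +1·90°

0 16/53 80/169 1536/8957 40/169 5 8 S
1 160/613 32/89 5376/54557 16/89 5 7 E
2 40/113 10/41 -510/4633 5/41 6 7 N
3 160/369 160/549 -3200/22509 80/549 6 8 W
4 16/53 80/169 1536/8957 40/169 5 8 S
5 160/613 32/89 5376/54557 16/89 5 7 E
6 40/113 10/41 -510/4633 5/41 6 7 N
final 6 8 W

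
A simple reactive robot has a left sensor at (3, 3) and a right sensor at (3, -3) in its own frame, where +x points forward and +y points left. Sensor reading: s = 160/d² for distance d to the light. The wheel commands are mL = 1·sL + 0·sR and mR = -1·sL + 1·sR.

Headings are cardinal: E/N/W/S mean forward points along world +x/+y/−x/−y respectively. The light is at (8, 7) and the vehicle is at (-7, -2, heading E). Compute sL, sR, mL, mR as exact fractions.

8/9 5/9 8/9 -1/3

left sensor world pos  = (-4, 1); dL² = 180
right sensor world pos = (-4, -5); dR² = 288
sL = 160/180 = 8/9
sR = 160/288 = 5/9
mL = 1·sL + 0·sR = 8/9
mR = -1·sL + 1·sR = -1/3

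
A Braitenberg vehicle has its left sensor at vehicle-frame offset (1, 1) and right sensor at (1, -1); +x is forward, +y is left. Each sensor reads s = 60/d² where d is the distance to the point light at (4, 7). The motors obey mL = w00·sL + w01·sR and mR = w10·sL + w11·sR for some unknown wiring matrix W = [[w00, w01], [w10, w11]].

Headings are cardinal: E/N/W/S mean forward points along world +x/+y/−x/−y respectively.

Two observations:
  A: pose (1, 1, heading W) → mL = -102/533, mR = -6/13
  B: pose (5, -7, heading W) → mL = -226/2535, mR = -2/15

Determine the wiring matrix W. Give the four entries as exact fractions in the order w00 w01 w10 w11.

-1 1/2 -1/2 0

obs A: pose=(1,1,W) → sL=12/13, sR=60/41, mL=-102/533, mR=-6/13
obs B: pose=(5,-7,W) → sL=4/15, sR=60/169, mL=-226/2535, mR=-2/15
sensor matrix S = [[12/13, 60/41], [4/15, 60/169]]; det S = -5632/90077
solve [mL_A; mL_B] = S·[w00; w01] and [mR_A; mR_B] = S·[w10; w11]:
  w00 = -1, w01 = 1/2, w10 = -1/2, w11 = 0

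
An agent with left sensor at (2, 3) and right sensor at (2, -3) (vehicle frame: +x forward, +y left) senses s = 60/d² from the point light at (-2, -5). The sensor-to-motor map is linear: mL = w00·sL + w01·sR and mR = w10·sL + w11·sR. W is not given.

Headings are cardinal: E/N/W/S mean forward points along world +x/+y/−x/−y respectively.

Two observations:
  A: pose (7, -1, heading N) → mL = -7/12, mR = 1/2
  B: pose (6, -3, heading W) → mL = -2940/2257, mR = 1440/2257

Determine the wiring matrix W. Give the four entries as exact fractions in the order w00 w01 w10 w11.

obs A: pose=(7,-1,N) → sL=5/6, sR=1/3, mL=-7/12, mR=1/2
obs B: pose=(6,-3,W) → sL=60/37, sR=60/61, mL=-2940/2257, mR=1440/2257
sensor matrix S = [[5/6, 1/3], [60/37, 60/61]]; det S = 630/2257
solve [mL_A; mL_B] = S·[w00; w01] and [mR_A; mR_B] = S·[w10; w11]:
  w00 = -1/2, w01 = -1/2, w10 = 1, w11 = -1

-1/2 -1/2 1 -1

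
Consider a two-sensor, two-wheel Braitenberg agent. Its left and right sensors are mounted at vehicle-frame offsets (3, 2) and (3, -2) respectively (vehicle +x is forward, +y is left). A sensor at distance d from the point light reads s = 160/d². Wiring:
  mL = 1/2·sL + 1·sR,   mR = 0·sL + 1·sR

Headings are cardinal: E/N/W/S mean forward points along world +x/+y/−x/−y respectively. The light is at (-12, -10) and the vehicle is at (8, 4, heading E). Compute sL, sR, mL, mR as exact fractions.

32/157 160/673 35888/105661 160/673

left sensor world pos  = (11, 6); dL² = 785
right sensor world pos = (11, 2); dR² = 673
sL = 160/785 = 32/157
sR = 160/673 = 160/673
mL = 1/2·sL + 1·sR = 35888/105661
mR = 0·sL + 1·sR = 160/673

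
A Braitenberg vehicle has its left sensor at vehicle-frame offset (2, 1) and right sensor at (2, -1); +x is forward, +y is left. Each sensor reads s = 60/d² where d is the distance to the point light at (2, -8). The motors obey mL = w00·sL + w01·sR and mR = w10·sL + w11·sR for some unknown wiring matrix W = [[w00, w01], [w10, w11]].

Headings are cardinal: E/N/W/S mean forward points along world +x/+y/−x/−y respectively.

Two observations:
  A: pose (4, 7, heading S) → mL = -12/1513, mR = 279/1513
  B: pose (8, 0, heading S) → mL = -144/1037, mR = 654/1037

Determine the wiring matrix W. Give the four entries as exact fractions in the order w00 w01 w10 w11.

1/2 -1/2 -1/2 1

obs A: pose=(4,7,S) → sL=30/89, sR=6/17, mL=-12/1513, mR=279/1513
obs B: pose=(8,0,S) → sL=12/17, sR=60/61, mL=-144/1037, mR=654/1037
sensor matrix S = [[30/89, 6/17], [12/17, 60/61]]; det S = 129312/1568981
solve [mL_A; mL_B] = S·[w00; w01] and [mR_A; mR_B] = S·[w10; w11]:
  w00 = 1/2, w01 = -1/2, w10 = -1/2, w11 = 1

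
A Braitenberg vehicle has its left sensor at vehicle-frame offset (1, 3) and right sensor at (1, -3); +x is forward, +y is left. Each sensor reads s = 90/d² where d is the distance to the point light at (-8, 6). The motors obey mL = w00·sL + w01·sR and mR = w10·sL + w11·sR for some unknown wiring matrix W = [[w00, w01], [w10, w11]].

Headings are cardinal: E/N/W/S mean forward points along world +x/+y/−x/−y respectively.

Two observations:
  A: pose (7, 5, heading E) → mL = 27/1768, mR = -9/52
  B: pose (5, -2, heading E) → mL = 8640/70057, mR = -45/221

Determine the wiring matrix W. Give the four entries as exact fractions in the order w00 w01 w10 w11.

1 -1 -1/2 0

obs A: pose=(7,5,E) → sL=9/26, sR=45/136, mL=27/1768, mR=-9/52
obs B: pose=(5,-2,E) → sL=90/221, sR=90/317, mL=8640/70057, mR=-45/221
sensor matrix S = [[9/26, 45/136], [90/221, 90/317]]; det S = -13365/366452
solve [mL_A; mL_B] = S·[w00; w01] and [mR_A; mR_B] = S·[w10; w11]:
  w00 = 1, w01 = -1, w10 = -1/2, w11 = 0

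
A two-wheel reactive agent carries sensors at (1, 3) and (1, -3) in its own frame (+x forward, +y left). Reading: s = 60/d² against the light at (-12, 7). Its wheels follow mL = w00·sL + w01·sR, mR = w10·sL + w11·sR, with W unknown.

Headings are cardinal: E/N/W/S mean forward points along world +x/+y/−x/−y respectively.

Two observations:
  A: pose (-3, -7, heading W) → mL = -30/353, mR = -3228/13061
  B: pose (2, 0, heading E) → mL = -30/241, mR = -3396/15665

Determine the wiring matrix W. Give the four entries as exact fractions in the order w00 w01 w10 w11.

obs A: pose=(-3,-7,W) → sL=60/353, sR=12/37, mL=-30/353, mR=-3228/13061
obs B: pose=(2,0,E) → sL=60/241, sR=12/65, mL=-30/241, mR=-3396/15665
sensor matrix S = [[60/353, 12/37], [60/241, 12/65]]; det S = -2020032/40920113
solve [mL_A; mL_B] = S·[w00; w01] and [mR_A; mR_B] = S·[w10; w11]:
  w00 = -1/2, w01 = 0, w10 = -1/2, w11 = -1/2

-1/2 0 -1/2 -1/2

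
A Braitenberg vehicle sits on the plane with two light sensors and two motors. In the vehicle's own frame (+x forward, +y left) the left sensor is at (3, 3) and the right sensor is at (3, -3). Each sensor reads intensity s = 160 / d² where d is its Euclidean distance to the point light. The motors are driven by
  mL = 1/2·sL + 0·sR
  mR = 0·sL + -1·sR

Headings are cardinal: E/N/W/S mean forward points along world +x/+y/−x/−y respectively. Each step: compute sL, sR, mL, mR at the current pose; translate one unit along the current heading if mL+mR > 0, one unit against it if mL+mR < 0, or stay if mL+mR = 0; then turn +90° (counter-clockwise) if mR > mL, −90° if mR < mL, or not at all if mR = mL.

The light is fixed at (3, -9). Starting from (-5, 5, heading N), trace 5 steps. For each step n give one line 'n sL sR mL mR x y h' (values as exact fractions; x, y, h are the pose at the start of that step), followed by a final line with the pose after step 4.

0 16/41 80/157 8/41 -80/157 -5 5 N
1 160/281 32/25 80/281 -32/25 -5 4 E
2 20/17 40/61 10/17 -40/61 -6 4 S
3 32/53 160/433 16/53 -160/433 -6 5 W
4 16/41 80/157 8/41 -80/157 -5 5 N
final -5 4 E

n=0: pose=(-5,5,N); sL=16/41, sR=80/157; mL=8/41, mR=-80/157; mL+mR=-2024/6437 → advance -1; mR−mL=-4536/6437 → turn -1·90°
n=1: pose=(-5,4,E); sL=160/281, sR=32/25; mL=80/281, mR=-32/25; mL+mR=-6992/7025 → advance -1; mR−mL=-10992/7025 → turn -1·90°
n=2: pose=(-6,4,S); sL=20/17, sR=40/61; mL=10/17, mR=-40/61; mL+mR=-70/1037 → advance -1; mR−mL=-1290/1037 → turn -1·90°
n=3: pose=(-6,5,W); sL=32/53, sR=160/433; mL=16/53, mR=-160/433; mL+mR=-1552/22949 → advance -1; mR−mL=-15408/22949 → turn -1·90°
n=4: pose=(-5,5,N); sL=16/41, sR=80/157; mL=8/41, mR=-80/157; mL+mR=-2024/6437 → advance -1; mR−mL=-4536/6437 → turn -1·90°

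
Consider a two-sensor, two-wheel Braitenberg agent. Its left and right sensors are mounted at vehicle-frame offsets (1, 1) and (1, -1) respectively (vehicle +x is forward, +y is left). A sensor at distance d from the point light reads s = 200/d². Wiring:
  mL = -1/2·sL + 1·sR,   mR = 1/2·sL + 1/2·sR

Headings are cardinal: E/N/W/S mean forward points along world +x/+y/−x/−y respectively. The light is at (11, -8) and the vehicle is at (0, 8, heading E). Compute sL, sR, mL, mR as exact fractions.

200/389 8/13 1812/5057 2856/5057

left sensor world pos  = (1, 9); dL² = 389
right sensor world pos = (1, 7); dR² = 325
sL = 200/389 = 200/389
sR = 200/325 = 8/13
mL = -1/2·sL + 1·sR = 1812/5057
mR = 1/2·sL + 1/2·sR = 2856/5057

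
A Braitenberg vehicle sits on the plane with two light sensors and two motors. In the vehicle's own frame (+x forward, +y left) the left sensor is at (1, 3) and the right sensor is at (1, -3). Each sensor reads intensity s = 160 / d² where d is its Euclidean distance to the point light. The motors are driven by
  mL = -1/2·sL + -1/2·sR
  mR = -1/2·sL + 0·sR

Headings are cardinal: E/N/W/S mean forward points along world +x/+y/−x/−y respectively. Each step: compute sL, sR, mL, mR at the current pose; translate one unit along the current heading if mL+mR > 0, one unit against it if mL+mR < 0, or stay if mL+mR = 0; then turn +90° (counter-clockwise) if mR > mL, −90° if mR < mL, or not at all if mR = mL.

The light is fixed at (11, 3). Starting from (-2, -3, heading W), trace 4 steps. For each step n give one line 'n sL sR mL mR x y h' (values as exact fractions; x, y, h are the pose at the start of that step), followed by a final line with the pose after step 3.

0 160/277 32/41 -7712/11357 -80/277 -2 -3 W
1 16/13 80/137 -1616/1781 -8/13 -1 -3 S
2 32/25 32/37 -992/925 -16/25 -1 -2 E
3 10/17 40/29 -485/493 -5/17 -2 -2 N
final -2 -3 W

n=0: pose=(-2,-3,W); sL=160/277, sR=32/41; mL=-7712/11357, mR=-80/277; mL+mR=-10992/11357 → advance -1; mR−mL=16/41 → turn +1·90°
n=1: pose=(-1,-3,S); sL=16/13, sR=80/137; mL=-1616/1781, mR=-8/13; mL+mR=-2712/1781 → advance -1; mR−mL=40/137 → turn +1·90°
n=2: pose=(-1,-2,E); sL=32/25, sR=32/37; mL=-992/925, mR=-16/25; mL+mR=-1584/925 → advance -1; mR−mL=16/37 → turn +1·90°
n=3: pose=(-2,-2,N); sL=10/17, sR=40/29; mL=-485/493, mR=-5/17; mL+mR=-630/493 → advance -1; mR−mL=20/29 → turn +1·90°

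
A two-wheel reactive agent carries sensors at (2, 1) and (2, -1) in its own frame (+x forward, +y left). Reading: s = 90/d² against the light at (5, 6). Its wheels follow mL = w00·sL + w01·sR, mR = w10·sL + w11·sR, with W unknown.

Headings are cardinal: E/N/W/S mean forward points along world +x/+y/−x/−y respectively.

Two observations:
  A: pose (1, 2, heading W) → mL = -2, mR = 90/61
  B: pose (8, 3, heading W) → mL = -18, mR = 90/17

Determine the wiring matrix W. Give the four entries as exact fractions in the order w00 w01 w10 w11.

0 -1 1 0

obs A: pose=(1,2,W) → sL=90/61, sR=2, mL=-2, mR=90/61
obs B: pose=(8,3,W) → sL=90/17, sR=18, mL=-18, mR=90/17
sensor matrix S = [[90/61, 2], [90/17, 18]]; det S = 16560/1037
solve [mL_A; mL_B] = S·[w00; w01] and [mR_A; mR_B] = S·[w10; w11]:
  w00 = 0, w01 = -1, w10 = 1, w11 = 0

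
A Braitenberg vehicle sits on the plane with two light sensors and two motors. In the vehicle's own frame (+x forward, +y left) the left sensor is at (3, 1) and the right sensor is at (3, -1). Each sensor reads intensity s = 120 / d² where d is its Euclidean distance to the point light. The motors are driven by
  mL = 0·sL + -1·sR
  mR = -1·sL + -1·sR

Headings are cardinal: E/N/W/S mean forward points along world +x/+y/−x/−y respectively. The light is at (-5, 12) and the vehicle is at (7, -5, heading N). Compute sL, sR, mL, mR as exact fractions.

120/317 24/73 -24/73 -16368/23141

left sensor world pos  = (6, -2); dL² = 317
right sensor world pos = (8, -2); dR² = 365
sL = 120/317 = 120/317
sR = 120/365 = 24/73
mL = 0·sL + -1·sR = -24/73
mR = -1·sL + -1·sR = -16368/23141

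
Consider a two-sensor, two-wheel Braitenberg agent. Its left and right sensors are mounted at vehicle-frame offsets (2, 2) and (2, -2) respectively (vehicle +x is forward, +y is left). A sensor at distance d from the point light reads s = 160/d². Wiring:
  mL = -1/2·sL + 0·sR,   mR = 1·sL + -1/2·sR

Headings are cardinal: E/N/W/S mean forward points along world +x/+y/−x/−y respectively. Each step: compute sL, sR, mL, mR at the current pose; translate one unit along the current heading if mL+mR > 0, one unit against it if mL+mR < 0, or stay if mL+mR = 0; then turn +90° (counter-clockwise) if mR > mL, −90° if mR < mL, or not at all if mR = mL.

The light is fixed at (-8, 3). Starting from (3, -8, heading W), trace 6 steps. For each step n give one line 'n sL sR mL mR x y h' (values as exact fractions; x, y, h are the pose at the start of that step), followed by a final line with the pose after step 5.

n=0: pose=(3,-8,W); sL=16/25, sR=80/81; mL=-8/25, mR=296/2025; mL+mR=-352/2025 → advance -1; mR−mL=944/2025 → turn +1·90°
n=1: pose=(4,-8,S); sL=32/73, sR=160/269; mL=-16/73, mR=2768/19637; mL+mR=-1536/19637 → advance -1; mR−mL=7072/19637 → turn +1·90°
n=2: pose=(4,-7,E); sL=8/13, sR=8/17; mL=-4/13, mR=84/221; mL+mR=16/221 → advance +1; mR−mL=152/221 → turn +1·90°
n=3: pose=(5,-7,N); sL=32/37, sR=160/289; mL=-16/37, mR=6288/10693; mL+mR=1664/10693 → advance +1; mR−mL=10912/10693 → turn +1·90°
n=4: pose=(5,-6,W); sL=80/121, sR=16/17; mL=-40/121, mR=392/2057; mL+mR=-288/2057 → advance -1; mR−mL=1072/2057 → turn +1·90°
n=5: pose=(6,-6,S); sL=160/377, sR=32/53; mL=-80/377, mR=2448/19981; mL+mR=-1792/19981 → advance -1; mR−mL=6688/19981 → turn +1·90°

0 16/25 80/81 -8/25 296/2025 3 -8 W
1 32/73 160/269 -16/73 2768/19637 4 -8 S
2 8/13 8/17 -4/13 84/221 4 -7 E
3 32/37 160/289 -16/37 6288/10693 5 -7 N
4 80/121 16/17 -40/121 392/2057 5 -6 W
5 160/377 32/53 -80/377 2448/19981 6 -6 S
final 6 -5 E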